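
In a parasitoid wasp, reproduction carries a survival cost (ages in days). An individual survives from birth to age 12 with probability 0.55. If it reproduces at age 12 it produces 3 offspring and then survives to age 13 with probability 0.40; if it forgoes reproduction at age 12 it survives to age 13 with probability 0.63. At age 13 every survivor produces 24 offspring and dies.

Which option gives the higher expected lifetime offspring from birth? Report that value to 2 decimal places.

breed at age 12: R₀ = 0.55 × (3 + 0.40 × 24) = 0.55 × 12.6000 = 6.9300
delay to age 13: R₀ = 0.55 × (0.63 × 24) = 0.55 × 15.1200 = 8.3160
Higher: delay to age 13 (8.3160).

8.32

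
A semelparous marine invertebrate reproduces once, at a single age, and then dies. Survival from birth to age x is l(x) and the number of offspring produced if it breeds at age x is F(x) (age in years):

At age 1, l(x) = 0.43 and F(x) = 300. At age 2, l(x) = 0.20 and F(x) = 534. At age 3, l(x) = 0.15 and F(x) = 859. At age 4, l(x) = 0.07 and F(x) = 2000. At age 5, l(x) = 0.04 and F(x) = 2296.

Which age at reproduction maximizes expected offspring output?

4

Expected offspring if breeding at age x = l(x) × F(x):
  age 1: 0.43 × 300 = 129.000
  age 2: 0.20 × 534 = 106.800
  age 3: 0.15 × 859 = 128.850
  age 4: 0.07 × 2000 = 140.000
  age 5: 0.04 × 2296 = 91.840
Maximum at age 4 (140.000).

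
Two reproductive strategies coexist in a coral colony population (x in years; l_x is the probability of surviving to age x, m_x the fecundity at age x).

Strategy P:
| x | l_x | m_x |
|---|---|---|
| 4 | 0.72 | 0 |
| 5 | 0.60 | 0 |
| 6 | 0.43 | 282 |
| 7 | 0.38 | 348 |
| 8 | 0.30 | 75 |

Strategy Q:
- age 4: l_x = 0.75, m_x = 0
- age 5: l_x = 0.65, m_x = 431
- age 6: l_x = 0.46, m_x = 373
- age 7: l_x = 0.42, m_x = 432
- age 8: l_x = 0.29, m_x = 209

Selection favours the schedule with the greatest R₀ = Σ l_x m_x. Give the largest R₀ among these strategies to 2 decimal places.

Strategy P: R₀ = 0.72×0 + 0.60×0 + 0.43×282 + 0.38×348 + 0.30×75 = 276.0000
Strategy Q: R₀ = 0.75×0 + 0.65×431 + 0.46×373 + 0.42×432 + 0.29×209 = 693.7800
Highest R₀: strategy Q with 693.7800.

693.78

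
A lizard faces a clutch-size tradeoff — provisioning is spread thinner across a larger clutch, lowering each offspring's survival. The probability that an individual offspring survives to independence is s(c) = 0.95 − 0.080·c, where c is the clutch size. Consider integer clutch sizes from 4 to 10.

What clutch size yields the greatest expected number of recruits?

6

Expected recruits = c × s(c):
  c=4: 4 × 0.630 = 2.520
  c=5: 5 × 0.550 = 2.750
  c=6: 6 × 0.470 = 2.820
  c=7: 7 × 0.390 = 2.730
  c=8: 8 × 0.310 = 2.480
  c=9: 9 × 0.230 = 2.070
  c=10: 10 × 0.150 = 1.500
Maximum at c = 6 (2.820 recruits).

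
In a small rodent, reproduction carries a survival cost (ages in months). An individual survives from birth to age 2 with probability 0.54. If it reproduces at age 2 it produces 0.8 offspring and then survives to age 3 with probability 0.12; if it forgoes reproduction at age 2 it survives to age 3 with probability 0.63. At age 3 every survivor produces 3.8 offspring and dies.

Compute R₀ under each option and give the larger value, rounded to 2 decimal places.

1.29

breed at age 2: R₀ = 0.54 × (0.8 + 0.12 × 3.8) = 0.54 × 1.2560 = 0.6782
delay to age 3: R₀ = 0.54 × (0.63 × 3.8) = 0.54 × 2.3940 = 1.2928
Higher: delay to age 3 (1.2928).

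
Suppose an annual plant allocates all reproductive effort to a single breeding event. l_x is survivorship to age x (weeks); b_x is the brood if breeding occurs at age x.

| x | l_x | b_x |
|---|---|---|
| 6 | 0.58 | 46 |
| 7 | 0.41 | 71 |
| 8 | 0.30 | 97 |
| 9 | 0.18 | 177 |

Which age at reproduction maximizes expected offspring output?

9

Expected offspring if breeding at age x = l_x × b_x:
  age 6: 0.58 × 46 = 26.680
  age 7: 0.41 × 71 = 29.110
  age 8: 0.30 × 97 = 29.100
  age 9: 0.18 × 177 = 31.860
Maximum at age 9 (31.860).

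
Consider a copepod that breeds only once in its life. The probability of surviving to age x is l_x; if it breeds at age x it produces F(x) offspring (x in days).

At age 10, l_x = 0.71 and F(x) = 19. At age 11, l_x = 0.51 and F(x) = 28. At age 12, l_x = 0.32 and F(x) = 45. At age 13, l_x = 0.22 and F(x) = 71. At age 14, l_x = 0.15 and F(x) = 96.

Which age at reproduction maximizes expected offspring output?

13

Expected offspring if breeding at age x = l_x × F(x):
  age 10: 0.71 × 19 = 13.490
  age 11: 0.51 × 28 = 14.280
  age 12: 0.32 × 45 = 14.400
  age 13: 0.22 × 71 = 15.620
  age 14: 0.15 × 96 = 14.400
Maximum at age 13 (15.620).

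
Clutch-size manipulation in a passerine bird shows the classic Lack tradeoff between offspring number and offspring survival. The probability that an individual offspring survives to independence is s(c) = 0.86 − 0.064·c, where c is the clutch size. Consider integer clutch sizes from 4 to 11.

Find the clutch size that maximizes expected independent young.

7

Expected independent young = c × s(c):
  c=4: 4 × 0.604 = 2.416
  c=5: 5 × 0.540 = 2.700
  c=6: 6 × 0.476 = 2.856
  c=7: 7 × 0.412 = 2.884
  c=8: 8 × 0.348 = 2.784
  c=9: 9 × 0.284 = 2.556
  c=10: 10 × 0.220 = 2.200
  c=11: 11 × 0.156 = 1.716
Maximum at c = 7 (2.884 independent young).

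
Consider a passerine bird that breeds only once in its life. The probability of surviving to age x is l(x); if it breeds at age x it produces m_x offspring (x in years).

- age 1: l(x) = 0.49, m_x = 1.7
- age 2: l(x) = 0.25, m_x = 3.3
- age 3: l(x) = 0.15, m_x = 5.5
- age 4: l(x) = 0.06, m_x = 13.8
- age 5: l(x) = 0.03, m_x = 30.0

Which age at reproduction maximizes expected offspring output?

Expected offspring if breeding at age x = l(x) × m_x:
  age 1: 0.49 × 1.7 = 0.833
  age 2: 0.25 × 3.3 = 0.825
  age 3: 0.15 × 5.5 = 0.825
  age 4: 0.06 × 13.8 = 0.828
  age 5: 0.03 × 30.0 = 0.900
Maximum at age 5 (0.900).

5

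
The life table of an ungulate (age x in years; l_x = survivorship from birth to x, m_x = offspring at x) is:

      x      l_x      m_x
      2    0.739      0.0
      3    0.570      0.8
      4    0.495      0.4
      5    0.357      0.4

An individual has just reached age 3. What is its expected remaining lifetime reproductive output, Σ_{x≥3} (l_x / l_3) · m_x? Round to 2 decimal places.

1.40

l_3 = 0.570. Conditional survival from age 3 to x is l_x / l_3.
  x=3: (0.570/0.570) × 0.8 = 0.8000
  x=4: (0.495/0.570) × 0.4 = 0.3474
  x=5: (0.357/0.570) × 0.4 = 0.2505
Sum = 0.8000 + 0.3474 + 0.2505 = 1.3979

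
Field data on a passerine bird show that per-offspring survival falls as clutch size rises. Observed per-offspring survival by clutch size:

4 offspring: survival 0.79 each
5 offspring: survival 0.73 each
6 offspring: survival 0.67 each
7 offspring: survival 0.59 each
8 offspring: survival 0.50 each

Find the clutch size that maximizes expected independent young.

Expected independent young = c × s(c):
  c=4: 4 × 0.79 = 3.160
  c=5: 5 × 0.73 = 3.650
  c=6: 6 × 0.67 = 4.020
  c=7: 7 × 0.59 = 4.130
  c=8: 8 × 0.50 = 4.000
Maximum at c = 7 (4.130 independent young).

7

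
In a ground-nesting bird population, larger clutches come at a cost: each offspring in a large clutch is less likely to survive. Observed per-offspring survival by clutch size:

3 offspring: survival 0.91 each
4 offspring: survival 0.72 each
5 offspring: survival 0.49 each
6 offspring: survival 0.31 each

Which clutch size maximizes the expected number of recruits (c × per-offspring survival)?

4

Expected recruits = c × s(c):
  c=3: 3 × 0.91 = 2.730
  c=4: 4 × 0.72 = 2.880
  c=5: 5 × 0.49 = 2.450
  c=6: 6 × 0.31 = 1.860
Maximum at c = 4 (2.880 recruits).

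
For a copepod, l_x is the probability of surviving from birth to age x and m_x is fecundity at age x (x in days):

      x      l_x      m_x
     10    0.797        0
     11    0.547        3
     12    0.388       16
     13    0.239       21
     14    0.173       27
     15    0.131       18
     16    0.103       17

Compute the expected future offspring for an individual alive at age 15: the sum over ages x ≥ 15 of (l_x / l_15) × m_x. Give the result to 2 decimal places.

31.37

l_15 = 0.131. Conditional survival from age 15 to x is l_x / l_15.
  x=15: (0.131/0.131) × 18 = 18.0000
  x=16: (0.103/0.131) × 17 = 13.3664
Sum = 18.0000 + 13.3664 = 31.3664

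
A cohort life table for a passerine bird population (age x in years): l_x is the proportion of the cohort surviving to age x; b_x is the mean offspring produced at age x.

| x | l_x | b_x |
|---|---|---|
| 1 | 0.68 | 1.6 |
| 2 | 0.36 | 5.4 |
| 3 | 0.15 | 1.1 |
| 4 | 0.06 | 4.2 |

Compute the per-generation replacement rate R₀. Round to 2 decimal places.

3.45

R₀ = Σ l_x b_x:
  age 1: 0.68 × 1.6 = 1.0880
  age 2: 0.36 × 5.4 = 1.9440
  age 3: 0.15 × 1.1 = 0.1650
  age 4: 0.06 × 4.2 = 0.2520
R₀ = 1.0880 + 1.9440 + 0.1650 + 0.2520 = 3.4490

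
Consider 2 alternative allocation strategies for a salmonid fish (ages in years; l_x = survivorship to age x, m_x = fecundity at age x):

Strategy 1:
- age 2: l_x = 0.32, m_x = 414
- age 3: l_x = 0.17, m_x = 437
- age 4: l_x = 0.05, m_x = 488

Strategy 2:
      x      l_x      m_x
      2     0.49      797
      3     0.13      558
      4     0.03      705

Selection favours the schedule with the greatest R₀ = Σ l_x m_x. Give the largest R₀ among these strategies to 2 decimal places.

484.22

Strategy 1: R₀ = 0.32×414 + 0.17×437 + 0.05×488 = 231.1700
Strategy 2: R₀ = 0.49×797 + 0.13×558 + 0.03×705 = 484.2200
Highest R₀: strategy 2 with 484.2200.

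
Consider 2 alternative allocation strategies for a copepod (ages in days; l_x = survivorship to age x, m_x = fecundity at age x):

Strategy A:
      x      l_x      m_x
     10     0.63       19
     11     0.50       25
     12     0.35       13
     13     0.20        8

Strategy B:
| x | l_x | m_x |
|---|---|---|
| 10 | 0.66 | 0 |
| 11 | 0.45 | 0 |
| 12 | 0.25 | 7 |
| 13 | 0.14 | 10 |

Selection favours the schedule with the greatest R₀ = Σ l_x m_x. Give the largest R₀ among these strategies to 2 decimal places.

30.62

Strategy A: R₀ = 0.63×19 + 0.50×25 + 0.35×13 + 0.20×8 = 30.6200
Strategy B: R₀ = 0.66×0 + 0.45×0 + 0.25×7 + 0.14×10 = 3.1500
Highest R₀: strategy A with 30.6200.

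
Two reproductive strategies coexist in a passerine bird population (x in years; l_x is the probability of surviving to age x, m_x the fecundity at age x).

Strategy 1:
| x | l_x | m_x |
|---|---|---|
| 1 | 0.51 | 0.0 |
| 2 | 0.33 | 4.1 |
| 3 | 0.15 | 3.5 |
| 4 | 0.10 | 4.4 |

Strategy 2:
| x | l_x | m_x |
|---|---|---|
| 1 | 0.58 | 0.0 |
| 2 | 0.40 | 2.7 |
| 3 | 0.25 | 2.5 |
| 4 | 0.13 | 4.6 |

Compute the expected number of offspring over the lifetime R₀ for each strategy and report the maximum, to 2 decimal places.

Strategy 1: R₀ = 0.51×0.0 + 0.33×4.1 + 0.15×3.5 + 0.10×4.4 = 2.3180
Strategy 2: R₀ = 0.58×0.0 + 0.40×2.7 + 0.25×2.5 + 0.13×4.6 = 2.3030
Highest R₀: strategy 1 with 2.3180.

2.32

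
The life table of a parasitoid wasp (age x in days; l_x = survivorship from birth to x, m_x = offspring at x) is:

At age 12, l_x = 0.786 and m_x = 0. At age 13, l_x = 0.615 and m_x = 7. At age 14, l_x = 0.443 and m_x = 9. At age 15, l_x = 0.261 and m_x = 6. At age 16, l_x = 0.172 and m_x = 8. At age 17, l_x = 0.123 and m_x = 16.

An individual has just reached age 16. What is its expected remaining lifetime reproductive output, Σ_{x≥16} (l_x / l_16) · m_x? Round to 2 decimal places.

l_16 = 0.172. Conditional survival from age 16 to x is l_x / l_16.
  x=16: (0.172/0.172) × 8 = 8.0000
  x=17: (0.123/0.172) × 16 = 11.4419
Sum = 8.0000 + 11.4419 = 19.4419

19.44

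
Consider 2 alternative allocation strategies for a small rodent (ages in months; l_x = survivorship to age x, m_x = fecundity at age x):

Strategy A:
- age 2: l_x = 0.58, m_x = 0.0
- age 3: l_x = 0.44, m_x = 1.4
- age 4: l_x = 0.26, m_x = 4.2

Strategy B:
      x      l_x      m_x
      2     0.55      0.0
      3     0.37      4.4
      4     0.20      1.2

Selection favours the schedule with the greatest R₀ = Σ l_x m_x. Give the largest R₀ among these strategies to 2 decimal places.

1.87

Strategy A: R₀ = 0.58×0.0 + 0.44×1.4 + 0.26×4.2 = 1.7080
Strategy B: R₀ = 0.55×0.0 + 0.37×4.4 + 0.20×1.2 = 1.8680
Highest R₀: strategy B with 1.8680.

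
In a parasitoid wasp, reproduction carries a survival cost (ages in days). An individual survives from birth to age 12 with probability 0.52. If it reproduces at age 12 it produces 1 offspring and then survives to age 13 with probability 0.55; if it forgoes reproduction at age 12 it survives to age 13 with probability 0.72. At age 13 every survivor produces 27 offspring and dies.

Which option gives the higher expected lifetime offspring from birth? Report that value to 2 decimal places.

10.11

breed at age 12: R₀ = 0.52 × (1 + 0.55 × 27) = 0.52 × 15.8500 = 8.2420
delay to age 13: R₀ = 0.52 × (0.72 × 27) = 0.52 × 19.4400 = 10.1088
Higher: delay to age 13 (10.1088).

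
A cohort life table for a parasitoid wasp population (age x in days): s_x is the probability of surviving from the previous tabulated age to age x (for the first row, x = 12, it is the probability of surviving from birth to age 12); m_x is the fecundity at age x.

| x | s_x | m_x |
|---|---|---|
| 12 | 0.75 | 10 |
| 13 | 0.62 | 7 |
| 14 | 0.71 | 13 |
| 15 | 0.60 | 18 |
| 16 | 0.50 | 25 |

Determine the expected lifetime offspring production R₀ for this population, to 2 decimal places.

Survivorship from birth: l_x = s_12·s_13·…·s_x.
  l_12 = 0.75000
  l_13 = 0.46500
  l_14 = 0.33015
  l_15 = 0.19809
  l_16 = 0.09904
R₀ = Σ l_x m_x:
  age 12: 0.75000 × 10 = 7.5000
  age 13: 0.46500 × 7 = 3.2550
  age 14: 0.33015 × 13 = 4.2919
  age 15: 0.19809 × 18 = 3.5656
  age 16: 0.09904 × 25 = 2.4760
R₀ = 7.5000 + 3.2550 + 4.2919 + 3.5656 + 2.4760 = 21.0886

21.09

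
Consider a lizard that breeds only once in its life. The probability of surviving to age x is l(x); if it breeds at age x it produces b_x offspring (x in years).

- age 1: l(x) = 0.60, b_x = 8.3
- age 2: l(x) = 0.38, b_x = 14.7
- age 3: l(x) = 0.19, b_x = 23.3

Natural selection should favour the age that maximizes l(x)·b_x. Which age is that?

Expected offspring if breeding at age x = l(x) × b_x:
  age 1: 0.60 × 8.3 = 4.980
  age 2: 0.38 × 14.7 = 5.586
  age 3: 0.19 × 23.3 = 4.427
Maximum at age 2 (5.586).

2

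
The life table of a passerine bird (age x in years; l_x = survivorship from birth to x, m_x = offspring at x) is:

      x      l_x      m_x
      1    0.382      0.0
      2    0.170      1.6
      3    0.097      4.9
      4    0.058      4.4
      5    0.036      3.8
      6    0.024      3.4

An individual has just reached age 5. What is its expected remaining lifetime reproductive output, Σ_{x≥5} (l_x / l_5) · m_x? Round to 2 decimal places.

l_5 = 0.036. Conditional survival from age 5 to x is l_x / l_5.
  x=5: (0.036/0.036) × 3.8 = 3.8000
  x=6: (0.024/0.036) × 3.4 = 2.2667
Sum = 3.8000 + 2.2667 = 6.0667

6.07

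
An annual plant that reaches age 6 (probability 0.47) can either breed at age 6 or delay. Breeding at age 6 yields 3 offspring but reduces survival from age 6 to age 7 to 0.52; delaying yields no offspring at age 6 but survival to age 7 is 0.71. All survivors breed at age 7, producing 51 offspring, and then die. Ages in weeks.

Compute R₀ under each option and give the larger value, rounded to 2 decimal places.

breed at age 6: R₀ = 0.47 × (3 + 0.52 × 51) = 0.47 × 29.5200 = 13.8744
delay to age 7: R₀ = 0.47 × (0.71 × 51) = 0.47 × 36.2100 = 17.0187
Higher: delay to age 7 (17.0187).

17.02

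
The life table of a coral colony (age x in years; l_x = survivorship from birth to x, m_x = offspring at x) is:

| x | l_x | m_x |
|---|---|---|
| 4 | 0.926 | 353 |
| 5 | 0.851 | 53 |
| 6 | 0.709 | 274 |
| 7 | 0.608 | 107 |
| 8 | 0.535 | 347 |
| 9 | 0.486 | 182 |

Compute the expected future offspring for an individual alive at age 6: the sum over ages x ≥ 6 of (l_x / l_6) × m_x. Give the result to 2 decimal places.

l_6 = 0.709. Conditional survival from age 6 to x is l_x / l_6.
  x=6: (0.709/0.709) × 274 = 274.0000
  x=7: (0.608/0.709) × 107 = 91.7574
  x=8: (0.535/0.709) × 347 = 261.8406
  x=9: (0.486/0.709) × 182 = 124.7560
Sum = 274.0000 + 91.7574 + 261.8406 + 124.7560 = 752.3540

752.35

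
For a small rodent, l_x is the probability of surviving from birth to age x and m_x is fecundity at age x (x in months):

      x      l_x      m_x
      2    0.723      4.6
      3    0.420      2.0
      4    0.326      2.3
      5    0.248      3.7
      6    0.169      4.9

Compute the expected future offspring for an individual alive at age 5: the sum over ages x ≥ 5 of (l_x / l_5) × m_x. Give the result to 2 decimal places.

l_5 = 0.248. Conditional survival from age 5 to x is l_x / l_5.
  x=5: (0.248/0.248) × 3.7 = 3.7000
  x=6: (0.169/0.248) × 4.9 = 3.3391
Sum = 3.7000 + 3.3391 = 7.0391

7.04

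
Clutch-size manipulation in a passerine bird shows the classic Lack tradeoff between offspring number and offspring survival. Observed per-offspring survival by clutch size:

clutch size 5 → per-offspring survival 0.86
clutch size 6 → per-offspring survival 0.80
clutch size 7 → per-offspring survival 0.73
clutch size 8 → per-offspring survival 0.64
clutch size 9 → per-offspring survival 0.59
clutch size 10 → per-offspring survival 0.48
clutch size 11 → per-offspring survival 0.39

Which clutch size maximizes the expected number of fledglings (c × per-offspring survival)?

9

Expected fledglings = c × s(c):
  c=5: 5 × 0.86 = 4.300
  c=6: 6 × 0.80 = 4.800
  c=7: 7 × 0.73 = 5.110
  c=8: 8 × 0.64 = 5.120
  c=9: 9 × 0.59 = 5.310
  c=10: 10 × 0.48 = 4.800
  c=11: 11 × 0.39 = 4.290
Maximum at c = 9 (5.310 fledglings).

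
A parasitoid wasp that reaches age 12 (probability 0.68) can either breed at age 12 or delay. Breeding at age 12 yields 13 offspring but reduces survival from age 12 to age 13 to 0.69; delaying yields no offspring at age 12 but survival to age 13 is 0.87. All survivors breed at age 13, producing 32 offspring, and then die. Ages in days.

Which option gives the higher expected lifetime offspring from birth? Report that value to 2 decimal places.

breed at age 12: R₀ = 0.68 × (13 + 0.69 × 32) = 0.68 × 35.0800 = 23.8544
delay to age 13: R₀ = 0.68 × (0.87 × 32) = 0.68 × 27.8400 = 18.9312
Higher: breed at age 12 (23.8544).

23.85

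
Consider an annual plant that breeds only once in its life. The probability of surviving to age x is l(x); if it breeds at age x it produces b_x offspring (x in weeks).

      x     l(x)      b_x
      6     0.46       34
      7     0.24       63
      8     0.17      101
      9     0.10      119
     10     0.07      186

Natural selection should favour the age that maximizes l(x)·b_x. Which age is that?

8

Expected offspring if breeding at age x = l(x) × b_x:
  age 6: 0.46 × 34 = 15.640
  age 7: 0.24 × 63 = 15.120
  age 8: 0.17 × 101 = 17.170
  age 9: 0.10 × 119 = 11.900
  age 10: 0.07 × 186 = 13.020
Maximum at age 8 (17.170).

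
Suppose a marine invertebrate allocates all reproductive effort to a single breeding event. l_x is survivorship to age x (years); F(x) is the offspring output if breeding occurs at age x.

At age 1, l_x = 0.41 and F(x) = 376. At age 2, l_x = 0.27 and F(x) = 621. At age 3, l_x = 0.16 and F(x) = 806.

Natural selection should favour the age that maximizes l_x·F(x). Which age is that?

2

Expected offspring if breeding at age x = l_x × F(x):
  age 1: 0.41 × 376 = 154.160
  age 2: 0.27 × 621 = 167.670
  age 3: 0.16 × 806 = 128.960
Maximum at age 2 (167.670).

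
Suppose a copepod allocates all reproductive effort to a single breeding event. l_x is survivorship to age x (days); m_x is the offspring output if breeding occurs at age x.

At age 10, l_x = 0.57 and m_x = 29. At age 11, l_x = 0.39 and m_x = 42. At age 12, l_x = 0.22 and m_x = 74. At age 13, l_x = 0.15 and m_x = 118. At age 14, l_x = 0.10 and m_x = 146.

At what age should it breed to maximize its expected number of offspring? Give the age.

Expected offspring if breeding at age x = l_x × m_x:
  age 10: 0.57 × 29 = 16.530
  age 11: 0.39 × 42 = 16.380
  age 12: 0.22 × 74 = 16.280
  age 13: 0.15 × 118 = 17.700
  age 14: 0.10 × 146 = 14.600
Maximum at age 13 (17.700).

13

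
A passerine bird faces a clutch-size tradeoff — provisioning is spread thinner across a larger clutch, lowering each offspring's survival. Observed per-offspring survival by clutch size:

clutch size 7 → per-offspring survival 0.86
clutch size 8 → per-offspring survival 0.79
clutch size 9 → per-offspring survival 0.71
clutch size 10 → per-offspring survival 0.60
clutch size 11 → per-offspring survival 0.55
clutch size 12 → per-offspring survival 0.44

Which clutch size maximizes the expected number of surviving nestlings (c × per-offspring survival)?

Expected surviving nestlings = c × s(c):
  c=7: 7 × 0.86 = 6.020
  c=8: 8 × 0.79 = 6.320
  c=9: 9 × 0.71 = 6.390
  c=10: 10 × 0.60 = 6.000
  c=11: 11 × 0.55 = 6.050
  c=12: 12 × 0.44 = 5.280
Maximum at c = 9 (6.390 surviving nestlings).

9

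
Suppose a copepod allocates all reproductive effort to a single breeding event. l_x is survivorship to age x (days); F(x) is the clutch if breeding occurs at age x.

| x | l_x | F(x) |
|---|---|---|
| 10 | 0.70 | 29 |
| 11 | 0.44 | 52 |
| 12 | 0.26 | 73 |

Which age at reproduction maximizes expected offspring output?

Expected offspring if breeding at age x = l_x × F(x):
  age 10: 0.70 × 29 = 20.300
  age 11: 0.44 × 52 = 22.880
  age 12: 0.26 × 73 = 18.980
Maximum at age 11 (22.880).

11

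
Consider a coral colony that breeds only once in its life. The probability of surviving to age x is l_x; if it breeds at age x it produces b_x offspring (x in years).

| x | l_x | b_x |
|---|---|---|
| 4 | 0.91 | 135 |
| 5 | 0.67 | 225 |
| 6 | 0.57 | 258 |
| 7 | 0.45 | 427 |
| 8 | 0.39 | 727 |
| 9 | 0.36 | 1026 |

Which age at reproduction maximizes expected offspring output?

Expected offspring if breeding at age x = l_x × b_x:
  age 4: 0.91 × 135 = 122.850
  age 5: 0.67 × 225 = 150.750
  age 6: 0.57 × 258 = 147.060
  age 7: 0.45 × 427 = 192.150
  age 8: 0.39 × 727 = 283.530
  age 9: 0.36 × 1026 = 369.360
Maximum at age 9 (369.360).

9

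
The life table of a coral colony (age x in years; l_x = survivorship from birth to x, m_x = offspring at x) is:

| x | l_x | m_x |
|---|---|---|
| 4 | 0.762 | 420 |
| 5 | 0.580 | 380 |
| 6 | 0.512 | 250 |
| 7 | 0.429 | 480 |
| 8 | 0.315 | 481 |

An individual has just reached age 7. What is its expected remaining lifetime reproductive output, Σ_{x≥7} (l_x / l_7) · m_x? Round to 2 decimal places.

833.18

l_7 = 0.429. Conditional survival from age 7 to x is l_x / l_7.
  x=7: (0.429/0.429) × 480 = 480.0000
  x=8: (0.315/0.429) × 481 = 353.1818
Sum = 480.0000 + 353.1818 = 833.1818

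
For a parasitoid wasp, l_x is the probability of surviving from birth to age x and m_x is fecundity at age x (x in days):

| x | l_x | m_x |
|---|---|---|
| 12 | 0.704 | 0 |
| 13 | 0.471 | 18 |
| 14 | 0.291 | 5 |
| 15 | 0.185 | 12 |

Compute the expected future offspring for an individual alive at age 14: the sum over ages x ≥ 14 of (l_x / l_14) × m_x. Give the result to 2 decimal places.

l_14 = 0.291. Conditional survival from age 14 to x is l_x / l_14.
  x=14: (0.291/0.291) × 5 = 5.0000
  x=15: (0.185/0.291) × 12 = 7.6289
Sum = 5.0000 + 7.6289 = 12.6289

12.63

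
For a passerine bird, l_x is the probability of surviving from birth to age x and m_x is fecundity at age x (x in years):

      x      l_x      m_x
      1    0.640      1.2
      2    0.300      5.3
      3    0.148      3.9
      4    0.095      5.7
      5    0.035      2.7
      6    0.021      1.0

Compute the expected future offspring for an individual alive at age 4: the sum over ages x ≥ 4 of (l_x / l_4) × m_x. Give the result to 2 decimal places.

6.92

l_4 = 0.095. Conditional survival from age 4 to x is l_x / l_4.
  x=4: (0.095/0.095) × 5.7 = 5.7000
  x=5: (0.035/0.095) × 2.7 = 0.9947
  x=6: (0.021/0.095) × 1.0 = 0.2211
Sum = 5.7000 + 0.9947 + 0.2211 = 6.9158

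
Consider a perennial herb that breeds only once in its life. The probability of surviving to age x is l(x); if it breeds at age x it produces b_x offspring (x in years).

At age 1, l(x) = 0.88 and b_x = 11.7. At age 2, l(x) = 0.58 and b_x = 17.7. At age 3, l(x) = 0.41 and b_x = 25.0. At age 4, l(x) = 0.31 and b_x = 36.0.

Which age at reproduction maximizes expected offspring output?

Expected offspring if breeding at age x = l(x) × b_x:
  age 1: 0.88 × 11.7 = 10.296
  age 2: 0.58 × 17.7 = 10.266
  age 3: 0.41 × 25.0 = 10.250
  age 4: 0.31 × 36.0 = 11.160
Maximum at age 4 (11.160).

4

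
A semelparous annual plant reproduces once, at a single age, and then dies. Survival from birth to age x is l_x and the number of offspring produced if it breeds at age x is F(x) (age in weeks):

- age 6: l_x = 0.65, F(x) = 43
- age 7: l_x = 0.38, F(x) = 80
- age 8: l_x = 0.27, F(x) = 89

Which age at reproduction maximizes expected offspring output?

7

Expected offspring if breeding at age x = l_x × F(x):
  age 6: 0.65 × 43 = 27.950
  age 7: 0.38 × 80 = 30.400
  age 8: 0.27 × 89 = 24.030
Maximum at age 7 (30.400).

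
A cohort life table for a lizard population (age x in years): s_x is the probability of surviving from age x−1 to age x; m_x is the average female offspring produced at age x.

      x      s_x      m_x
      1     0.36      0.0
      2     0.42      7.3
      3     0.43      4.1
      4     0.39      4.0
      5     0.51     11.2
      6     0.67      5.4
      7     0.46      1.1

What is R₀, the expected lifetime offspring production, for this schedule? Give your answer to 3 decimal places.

1.668

Survivorship from birth: l_x = s_1·s_2·…·s_x.
  l_1 = 0.36000
  l_2 = 0.15120
  l_3 = 0.06502
  l_4 = 0.02536
  l_5 = 0.01293
  l_6 = 0.00866
  l_7 = 0.00399
R₀ = Σ l_x m_x:
  age 1: 0.36000 × 0.0 = 0.0000
  age 2: 0.15120 × 7.3 = 1.1038
  age 3: 0.06502 × 4.1 = 0.2666
  age 4: 0.02536 × 4.0 = 0.1014
  age 5: 0.01293 × 11.2 = 0.1448
  age 6: 0.00866 × 5.4 = 0.0468
  age 7: 0.00399 × 1.1 = 0.0044
R₀ = 0.0000 + 1.1038 + 0.2666 + 0.1014 + 0.1448 + 0.0468 + 0.0044 = 1.6678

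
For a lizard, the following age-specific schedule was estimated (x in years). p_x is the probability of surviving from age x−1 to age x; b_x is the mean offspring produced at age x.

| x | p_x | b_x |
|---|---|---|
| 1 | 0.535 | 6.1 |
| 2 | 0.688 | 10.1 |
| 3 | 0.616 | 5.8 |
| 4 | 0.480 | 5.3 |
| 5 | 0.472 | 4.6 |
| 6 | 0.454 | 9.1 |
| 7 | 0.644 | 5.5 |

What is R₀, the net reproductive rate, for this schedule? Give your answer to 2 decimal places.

Survivorship from birth: l_x = p_1·p_2·…·p_x.
  l_1 = 0.53500
  l_2 = 0.36808
  l_3 = 0.22674
  l_4 = 0.10883
  l_5 = 0.05137
  l_6 = 0.02332
  l_7 = 0.01502
R₀ = Σ l_x b_x:
  age 1: 0.53500 × 6.1 = 3.2635
  age 2: 0.36808 × 10.1 = 3.7176
  age 3: 0.22674 × 5.8 = 1.3151
  age 4: 0.10883 × 5.3 = 0.5768
  age 5: 0.05137 × 4.6 = 0.2363
  age 6: 0.02332 × 9.1 = 0.2122
  age 7: 0.01502 × 5.5 = 0.0826
R₀ = 3.2635 + 3.7176 + 1.3151 + 0.5768 + 0.2363 + 0.2122 + 0.0826 = 9.4041

9.40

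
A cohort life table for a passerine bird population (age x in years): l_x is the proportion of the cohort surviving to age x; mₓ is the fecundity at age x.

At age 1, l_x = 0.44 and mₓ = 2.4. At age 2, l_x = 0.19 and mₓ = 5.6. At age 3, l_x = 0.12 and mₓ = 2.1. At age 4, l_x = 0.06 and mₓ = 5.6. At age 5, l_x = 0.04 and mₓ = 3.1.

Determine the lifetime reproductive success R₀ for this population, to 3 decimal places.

R₀ = Σ l_x mₓ:
  age 1: 0.44 × 2.4 = 1.0560
  age 2: 0.19 × 5.6 = 1.0640
  age 3: 0.12 × 2.1 = 0.2520
  age 4: 0.06 × 5.6 = 0.3360
  age 5: 0.04 × 3.1 = 0.1240
R₀ = 1.0560 + 1.0640 + 0.2520 + 0.3360 + 0.1240 = 2.8320

2.832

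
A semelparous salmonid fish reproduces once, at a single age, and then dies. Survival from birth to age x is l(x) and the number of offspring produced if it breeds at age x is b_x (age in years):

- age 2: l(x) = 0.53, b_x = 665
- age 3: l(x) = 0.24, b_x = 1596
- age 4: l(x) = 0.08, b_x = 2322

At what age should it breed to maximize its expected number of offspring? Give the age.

Expected offspring if breeding at age x = l(x) × b_x:
  age 2: 0.53 × 665 = 352.450
  age 3: 0.24 × 1596 = 383.040
  age 4: 0.08 × 2322 = 185.760
Maximum at age 3 (383.040).

3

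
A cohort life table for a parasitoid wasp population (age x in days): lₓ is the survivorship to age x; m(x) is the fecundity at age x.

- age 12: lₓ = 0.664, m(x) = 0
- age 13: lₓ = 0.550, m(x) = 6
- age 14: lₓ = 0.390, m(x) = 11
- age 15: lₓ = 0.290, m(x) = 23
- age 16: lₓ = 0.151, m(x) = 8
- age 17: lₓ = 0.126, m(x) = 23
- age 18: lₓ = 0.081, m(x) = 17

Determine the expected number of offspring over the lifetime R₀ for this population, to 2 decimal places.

R₀ = Σ lₓ m(x):
  age 12: 0.664 × 0 = 0.0000
  age 13: 0.550 × 6 = 3.3000
  age 14: 0.390 × 11 = 4.2900
  age 15: 0.290 × 23 = 6.6700
  age 16: 0.151 × 8 = 1.2080
  age 17: 0.126 × 23 = 2.8980
  age 18: 0.081 × 17 = 1.3770
R₀ = 0.0000 + 3.3000 + 4.2900 + 6.6700 + 1.2080 + 2.8980 + 1.3770 = 19.7430

19.74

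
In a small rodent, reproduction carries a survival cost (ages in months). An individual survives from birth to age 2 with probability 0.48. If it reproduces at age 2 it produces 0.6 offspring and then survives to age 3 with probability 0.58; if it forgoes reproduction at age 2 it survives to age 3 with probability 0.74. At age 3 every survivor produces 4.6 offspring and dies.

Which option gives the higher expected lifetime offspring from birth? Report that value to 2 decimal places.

1.63

breed at age 2: R₀ = 0.48 × (0.6 + 0.58 × 4.6) = 0.48 × 3.2680 = 1.5686
delay to age 3: R₀ = 0.48 × (0.74 × 4.6) = 0.48 × 3.4040 = 1.6339
Higher: delay to age 3 (1.6339).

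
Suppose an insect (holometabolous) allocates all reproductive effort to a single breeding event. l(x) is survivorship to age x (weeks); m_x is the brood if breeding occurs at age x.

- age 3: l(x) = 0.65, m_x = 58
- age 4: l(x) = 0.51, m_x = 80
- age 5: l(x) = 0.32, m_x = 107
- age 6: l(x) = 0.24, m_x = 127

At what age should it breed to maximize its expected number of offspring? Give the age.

4

Expected offspring if breeding at age x = l(x) × m_x:
  age 3: 0.65 × 58 = 37.700
  age 4: 0.51 × 80 = 40.800
  age 5: 0.32 × 107 = 34.240
  age 6: 0.24 × 127 = 30.480
Maximum at age 4 (40.800).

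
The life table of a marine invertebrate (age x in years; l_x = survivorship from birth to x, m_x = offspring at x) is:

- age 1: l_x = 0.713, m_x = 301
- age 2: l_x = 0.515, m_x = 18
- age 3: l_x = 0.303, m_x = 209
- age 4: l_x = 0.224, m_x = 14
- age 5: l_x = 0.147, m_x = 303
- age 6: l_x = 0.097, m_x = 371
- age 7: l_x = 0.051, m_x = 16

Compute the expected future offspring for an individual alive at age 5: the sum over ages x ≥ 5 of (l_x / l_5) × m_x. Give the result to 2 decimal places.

553.36

l_5 = 0.147. Conditional survival from age 5 to x is l_x / l_5.
  x=5: (0.147/0.147) × 303 = 303.0000
  x=6: (0.097/0.147) × 371 = 244.8095
  x=7: (0.051/0.147) × 16 = 5.5510
Sum = 303.0000 + 244.8095 + 5.5510 = 553.3605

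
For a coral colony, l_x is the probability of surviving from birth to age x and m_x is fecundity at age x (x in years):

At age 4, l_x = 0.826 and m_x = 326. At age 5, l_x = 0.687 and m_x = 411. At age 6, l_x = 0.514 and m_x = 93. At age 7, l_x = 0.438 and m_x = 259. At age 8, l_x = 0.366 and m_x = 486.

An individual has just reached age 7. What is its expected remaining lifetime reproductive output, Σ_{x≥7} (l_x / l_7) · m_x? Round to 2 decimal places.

l_7 = 0.438. Conditional survival from age 7 to x is l_x / l_7.
  x=7: (0.438/0.438) × 259 = 259.0000
  x=8: (0.366/0.438) × 486 = 406.1096
Sum = 259.0000 + 406.1096 = 665.1096

665.11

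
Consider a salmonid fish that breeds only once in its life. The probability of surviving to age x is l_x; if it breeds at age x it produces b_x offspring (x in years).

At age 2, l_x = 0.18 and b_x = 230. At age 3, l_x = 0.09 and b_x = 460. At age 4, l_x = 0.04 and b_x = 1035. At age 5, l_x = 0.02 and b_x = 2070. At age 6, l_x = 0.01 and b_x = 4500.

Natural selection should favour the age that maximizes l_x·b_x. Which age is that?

6

Expected offspring if breeding at age x = l_x × b_x:
  age 2: 0.18 × 230 = 41.400
  age 3: 0.09 × 460 = 41.400
  age 4: 0.04 × 1035 = 41.400
  age 5: 0.02 × 2070 = 41.400
  age 6: 0.01 × 4500 = 45.000
Maximum at age 6 (45.000).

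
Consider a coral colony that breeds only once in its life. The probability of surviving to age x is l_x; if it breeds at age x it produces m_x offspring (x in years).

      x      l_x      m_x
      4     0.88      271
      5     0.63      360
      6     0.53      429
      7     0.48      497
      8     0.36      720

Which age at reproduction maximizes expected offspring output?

8

Expected offspring if breeding at age x = l_x × m_x:
  age 4: 0.88 × 271 = 238.480
  age 5: 0.63 × 360 = 226.800
  age 6: 0.53 × 429 = 227.370
  age 7: 0.48 × 497 = 238.560
  age 8: 0.36 × 720 = 259.200
Maximum at age 8 (259.200).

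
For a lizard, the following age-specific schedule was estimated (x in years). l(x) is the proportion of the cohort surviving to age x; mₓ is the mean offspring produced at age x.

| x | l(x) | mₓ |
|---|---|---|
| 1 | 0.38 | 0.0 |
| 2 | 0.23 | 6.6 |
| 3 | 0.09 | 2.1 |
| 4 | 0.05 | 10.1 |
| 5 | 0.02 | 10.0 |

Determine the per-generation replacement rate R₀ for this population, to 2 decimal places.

R₀ = Σ l(x) mₓ:
  age 1: 0.38 × 0.0 = 0.0000
  age 2: 0.23 × 6.6 = 1.5180
  age 3: 0.09 × 2.1 = 0.1890
  age 4: 0.05 × 10.1 = 0.5050
  age 5: 0.02 × 10.0 = 0.2000
R₀ = 0.0000 + 1.5180 + 0.1890 + 0.5050 + 0.2000 = 2.4120

2.41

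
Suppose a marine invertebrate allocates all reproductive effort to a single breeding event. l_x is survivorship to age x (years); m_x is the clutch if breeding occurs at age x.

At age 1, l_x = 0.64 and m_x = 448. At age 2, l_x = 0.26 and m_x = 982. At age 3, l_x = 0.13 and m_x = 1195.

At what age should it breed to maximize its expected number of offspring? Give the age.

Expected offspring if breeding at age x = l_x × m_x:
  age 1: 0.64 × 448 = 286.720
  age 2: 0.26 × 982 = 255.320
  age 3: 0.13 × 1195 = 155.350
Maximum at age 1 (286.720).

1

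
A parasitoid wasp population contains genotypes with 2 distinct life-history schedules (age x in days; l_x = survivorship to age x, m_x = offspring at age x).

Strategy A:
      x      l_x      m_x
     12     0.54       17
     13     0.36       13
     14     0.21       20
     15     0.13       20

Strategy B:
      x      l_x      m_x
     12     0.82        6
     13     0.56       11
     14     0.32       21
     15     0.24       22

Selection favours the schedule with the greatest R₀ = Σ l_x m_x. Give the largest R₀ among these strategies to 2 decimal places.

23.08

Strategy A: R₀ = 0.54×17 + 0.36×13 + 0.21×20 + 0.13×20 = 20.6600
Strategy B: R₀ = 0.82×6 + 0.56×11 + 0.32×21 + 0.24×22 = 23.0800
Highest R₀: strategy B with 23.0800.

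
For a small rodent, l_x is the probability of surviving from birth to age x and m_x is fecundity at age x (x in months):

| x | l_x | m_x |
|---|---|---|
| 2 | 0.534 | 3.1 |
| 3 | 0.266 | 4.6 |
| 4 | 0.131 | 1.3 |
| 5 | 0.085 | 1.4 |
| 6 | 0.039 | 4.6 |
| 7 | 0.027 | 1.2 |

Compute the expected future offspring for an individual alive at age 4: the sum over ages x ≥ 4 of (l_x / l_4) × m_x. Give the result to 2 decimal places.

l_4 = 0.131. Conditional survival from age 4 to x is l_x / l_4.
  x=4: (0.131/0.131) × 1.3 = 1.3000
  x=5: (0.085/0.131) × 1.4 = 0.9084
  x=6: (0.039/0.131) × 4.6 = 1.3695
  x=7: (0.027/0.131) × 1.2 = 0.2473
Sum = 1.3000 + 0.9084 + 1.3695 + 0.2473 = 3.8252

3.83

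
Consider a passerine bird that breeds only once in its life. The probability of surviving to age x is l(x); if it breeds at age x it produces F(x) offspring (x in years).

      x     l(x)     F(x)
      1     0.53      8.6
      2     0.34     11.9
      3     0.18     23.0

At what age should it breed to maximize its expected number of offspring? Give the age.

Expected offspring if breeding at age x = l(x) × F(x):
  age 1: 0.53 × 8.6 = 4.558
  age 2: 0.34 × 11.9 = 4.046
  age 3: 0.18 × 23.0 = 4.140
Maximum at age 1 (4.558).

1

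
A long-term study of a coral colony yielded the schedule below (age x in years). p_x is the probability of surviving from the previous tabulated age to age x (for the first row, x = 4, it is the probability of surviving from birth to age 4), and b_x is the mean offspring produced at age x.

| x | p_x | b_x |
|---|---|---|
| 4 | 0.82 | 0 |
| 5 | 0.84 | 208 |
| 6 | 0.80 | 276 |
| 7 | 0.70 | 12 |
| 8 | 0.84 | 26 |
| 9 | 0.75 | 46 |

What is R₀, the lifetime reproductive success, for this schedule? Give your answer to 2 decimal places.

319.59

Survivorship from birth: l_x = p_4·p_5·…·p_x.
  l_4 = 0.82000
  l_5 = 0.68880
  l_6 = 0.55104
  l_7 = 0.38573
  l_8 = 0.32401
  l_9 = 0.24301
R₀ = Σ l_x b_x:
  age 4: 0.82000 × 0 = 0.0000
  age 5: 0.68880 × 208 = 143.2704
  age 6: 0.55104 × 276 = 152.0870
  age 7: 0.38573 × 12 = 4.6288
  age 8: 0.32401 × 26 = 8.4243
  age 9: 0.24301 × 46 = 11.1785
R₀ = 0.0000 + 143.2704 + 152.0870 + 4.6288 + 8.4243 + 11.1785 = 319.5889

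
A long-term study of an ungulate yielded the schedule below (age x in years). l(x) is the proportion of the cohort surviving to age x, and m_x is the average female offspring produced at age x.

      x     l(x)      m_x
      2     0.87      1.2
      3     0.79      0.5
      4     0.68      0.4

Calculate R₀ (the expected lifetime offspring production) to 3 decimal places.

R₀ = Σ l(x) m_x:
  age 2: 0.87 × 1.2 = 1.0440
  age 3: 0.79 × 0.5 = 0.3950
  age 4: 0.68 × 0.4 = 0.2720
R₀ = 1.0440 + 0.3950 + 0.2720 = 1.7110

1.711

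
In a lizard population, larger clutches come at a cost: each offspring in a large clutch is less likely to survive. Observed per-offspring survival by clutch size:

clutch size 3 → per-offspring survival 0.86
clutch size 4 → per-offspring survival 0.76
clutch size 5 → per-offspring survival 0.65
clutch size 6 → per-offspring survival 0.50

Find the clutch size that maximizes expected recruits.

Expected recruits = c × s(c):
  c=3: 3 × 0.86 = 2.580
  c=4: 4 × 0.76 = 3.040
  c=5: 5 × 0.65 = 3.250
  c=6: 6 × 0.50 = 3.000
Maximum at c = 5 (3.250 recruits).

5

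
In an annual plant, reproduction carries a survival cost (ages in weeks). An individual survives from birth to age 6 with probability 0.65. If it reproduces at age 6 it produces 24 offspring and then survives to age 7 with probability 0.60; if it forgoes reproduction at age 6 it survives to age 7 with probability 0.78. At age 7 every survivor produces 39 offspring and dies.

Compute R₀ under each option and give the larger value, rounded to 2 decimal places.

30.81

breed at age 6: R₀ = 0.65 × (24 + 0.60 × 39) = 0.65 × 47.4000 = 30.8100
delay to age 7: R₀ = 0.65 × (0.78 × 39) = 0.65 × 30.4200 = 19.7730
Higher: breed at age 6 (30.8100).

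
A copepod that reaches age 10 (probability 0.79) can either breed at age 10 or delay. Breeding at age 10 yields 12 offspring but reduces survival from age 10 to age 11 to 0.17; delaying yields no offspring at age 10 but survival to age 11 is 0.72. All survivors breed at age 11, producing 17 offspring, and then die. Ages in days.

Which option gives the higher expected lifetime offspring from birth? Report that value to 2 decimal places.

breed at age 10: R₀ = 0.79 × (12 + 0.17 × 17) = 0.79 × 14.8900 = 11.7631
delay to age 11: R₀ = 0.79 × (0.72 × 17) = 0.79 × 12.2400 = 9.6696
Higher: breed at age 10 (11.7631).

11.76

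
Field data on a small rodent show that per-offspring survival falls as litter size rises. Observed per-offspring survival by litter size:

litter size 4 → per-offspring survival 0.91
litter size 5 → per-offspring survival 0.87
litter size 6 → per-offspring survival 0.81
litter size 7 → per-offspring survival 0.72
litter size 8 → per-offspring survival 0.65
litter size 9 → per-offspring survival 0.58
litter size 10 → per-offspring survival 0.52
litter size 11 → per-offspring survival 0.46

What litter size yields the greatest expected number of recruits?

9

Expected recruits = c × s(c):
  c=4: 4 × 0.91 = 3.640
  c=5: 5 × 0.87 = 4.350
  c=6: 6 × 0.81 = 4.860
  c=7: 7 × 0.72 = 5.040
  c=8: 8 × 0.65 = 5.200
  c=9: 9 × 0.58 = 5.220
  c=10: 10 × 0.52 = 5.200
  c=11: 11 × 0.46 = 5.060
Maximum at c = 9 (5.220 recruits).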